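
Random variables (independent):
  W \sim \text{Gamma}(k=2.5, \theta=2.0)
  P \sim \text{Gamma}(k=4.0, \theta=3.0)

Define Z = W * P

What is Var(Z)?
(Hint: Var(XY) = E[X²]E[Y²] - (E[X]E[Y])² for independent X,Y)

Var(XY) = E[X²]E[Y²] - (E[X]E[Y])²
E[W] = 5, Var(W) = 10
E[P] = 12, Var(P) = 36
E[W²] = 10 + 5² = 35
E[P²] = 36 + 12² = 180
Var(Z) = 35*180 - (5*12)²
= 6300 - 3600 = 2700

2700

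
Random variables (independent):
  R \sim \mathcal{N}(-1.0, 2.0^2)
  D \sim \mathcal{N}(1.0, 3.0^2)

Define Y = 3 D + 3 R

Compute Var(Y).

For independent RVs: Var(aX + bY) = a²Var(X) + b²Var(Y)
Var(R) = 4
Var(D) = 9
Var(Y) = 3²*4 + 3²*9
= 9*4 + 9*9 = 117

117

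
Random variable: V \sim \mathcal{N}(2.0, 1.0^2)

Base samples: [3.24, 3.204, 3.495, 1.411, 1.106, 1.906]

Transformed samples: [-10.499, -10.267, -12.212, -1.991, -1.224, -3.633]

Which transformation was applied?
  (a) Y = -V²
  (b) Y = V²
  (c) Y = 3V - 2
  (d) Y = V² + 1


Checking option (a) Y = -V²:
  V = 3.24 -> Y = -10.499 ✓
  V = 3.204 -> Y = -10.267 ✓
  V = 3.495 -> Y = -12.212 ✓
All samples match this transformation.

(a) -V²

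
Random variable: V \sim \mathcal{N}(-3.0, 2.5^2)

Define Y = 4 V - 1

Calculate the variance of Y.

For Y = aV + b: Var(Y) = a² * Var(V)
Var(V) = 2.5^2 = 6.25
Var(Y) = 4² * 6.25 = 16 * 6.25 = 100

100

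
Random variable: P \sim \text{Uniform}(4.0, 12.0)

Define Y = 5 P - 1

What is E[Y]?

For Y = 5P - 1:
E[Y] = 5 * E[P] - 1
E[P] = (4 + 12)/2 = 8
E[Y] = 5 * 8 - 1 = 39

39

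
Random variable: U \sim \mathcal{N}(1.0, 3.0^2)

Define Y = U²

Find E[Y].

E[U²] = Var(U) + (E[U])² = 9 + 1 = 10

10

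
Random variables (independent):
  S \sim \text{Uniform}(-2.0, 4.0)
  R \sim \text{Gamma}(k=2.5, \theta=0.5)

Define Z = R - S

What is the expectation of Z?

E[Z] = -1*E[S] + 1*E[R]
E[S] = 1
E[R] = 1.25
E[Z] = -1*1 + 1*1.25 = 0.25

0.25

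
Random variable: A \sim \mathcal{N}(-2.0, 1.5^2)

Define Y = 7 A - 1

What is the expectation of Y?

For Y = 7A - 1:
E[Y] = 7 * E[A] - 1
E[A] = -2.0 = -2
E[Y] = 7 * (-2) - 1 = -15

-15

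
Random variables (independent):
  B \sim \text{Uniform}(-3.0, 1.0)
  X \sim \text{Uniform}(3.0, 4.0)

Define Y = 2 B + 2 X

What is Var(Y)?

For independent RVs: Var(aX + bY) = a²Var(X) + b²Var(Y)
Var(B) = 1.3333333
Var(X) = 0.083333333
Var(Y) = 2²*1.3333333 + 2²*0.083333333
= 4*1.3333333 + 4*0.083333333 = 5.6666667

5.6666667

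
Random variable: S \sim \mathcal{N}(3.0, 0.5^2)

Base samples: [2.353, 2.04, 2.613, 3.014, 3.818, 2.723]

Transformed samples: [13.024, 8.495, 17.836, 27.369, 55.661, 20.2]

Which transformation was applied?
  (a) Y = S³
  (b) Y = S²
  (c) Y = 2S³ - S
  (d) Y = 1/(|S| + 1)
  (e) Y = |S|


Checking option (a) Y = S³:
  S = 2.353 -> Y = 13.024 ✓
  S = 2.04 -> Y = 8.495 ✓
  S = 2.613 -> Y = 17.836 ✓
All samples match this transformation.

(a) S³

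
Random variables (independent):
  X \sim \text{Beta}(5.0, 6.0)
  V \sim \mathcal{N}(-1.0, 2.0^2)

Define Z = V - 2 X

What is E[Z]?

E[Z] = -2*E[X] + 1*E[V]
E[X] = 0.45454545
E[V] = -1
E[Z] = -2*0.45454545 + 1*(-1) = -1.9090909

-1.9090909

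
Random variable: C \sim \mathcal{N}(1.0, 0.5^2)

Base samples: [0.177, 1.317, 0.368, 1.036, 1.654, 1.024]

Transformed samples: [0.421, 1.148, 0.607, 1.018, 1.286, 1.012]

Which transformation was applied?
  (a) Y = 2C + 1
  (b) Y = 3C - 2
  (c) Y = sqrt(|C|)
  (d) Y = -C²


Checking option (c) Y = sqrt(|C|):
  C = 0.177 -> Y = 0.421 ✓
  C = 1.317 -> Y = 1.148 ✓
  C = 0.368 -> Y = 0.607 ✓
All samples match this transformation.

(c) sqrt(|C|)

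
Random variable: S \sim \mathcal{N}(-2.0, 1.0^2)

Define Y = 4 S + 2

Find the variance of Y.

For Y = aS + b: Var(Y) = a² * Var(S)
Var(S) = 1.0^2 = 1
Var(Y) = 4² * 1 = 16 * 1 = 16

16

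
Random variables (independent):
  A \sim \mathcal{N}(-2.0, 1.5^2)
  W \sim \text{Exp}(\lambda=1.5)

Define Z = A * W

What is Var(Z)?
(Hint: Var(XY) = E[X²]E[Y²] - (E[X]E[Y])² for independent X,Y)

Var(XY) = E[X²]E[Y²] - (E[X]E[Y])²
E[A] = -2, Var(A) = 2.25
E[W] = 0.66666667, Var(W) = 0.44444444
E[A²] = 2.25 + (-2)² = 6.25
E[W²] = 0.44444444 + 0.66666667² = 0.88888889
Var(Z) = 6.25*0.88888889 - (-2*0.66666667)²
= 5.5555556 - 1.7777778 = 3.7777778

3.7777778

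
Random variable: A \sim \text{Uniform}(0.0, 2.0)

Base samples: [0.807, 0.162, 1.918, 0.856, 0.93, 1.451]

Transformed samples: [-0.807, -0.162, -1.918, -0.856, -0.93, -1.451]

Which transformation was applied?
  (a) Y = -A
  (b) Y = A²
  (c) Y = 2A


Checking option (a) Y = -A:
  A = 0.807 -> Y = -0.807 ✓
  A = 0.162 -> Y = -0.162 ✓
  A = 1.918 -> Y = -1.918 ✓
All samples match this transformation.

(a) -A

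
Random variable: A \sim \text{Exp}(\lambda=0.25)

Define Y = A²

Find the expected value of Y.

E[A²] = Var(A) + (E[A])² = 16 + 16 = 32

32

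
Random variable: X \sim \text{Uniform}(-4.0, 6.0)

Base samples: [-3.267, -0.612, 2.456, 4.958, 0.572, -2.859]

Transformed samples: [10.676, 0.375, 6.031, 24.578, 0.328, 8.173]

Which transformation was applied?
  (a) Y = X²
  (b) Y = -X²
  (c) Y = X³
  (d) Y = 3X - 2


Checking option (a) Y = X²:
  X = -3.267 -> Y = 10.676 ✓
  X = -0.612 -> Y = 0.375 ✓
  X = 2.456 -> Y = 6.031 ✓
All samples match this transformation.

(a) X²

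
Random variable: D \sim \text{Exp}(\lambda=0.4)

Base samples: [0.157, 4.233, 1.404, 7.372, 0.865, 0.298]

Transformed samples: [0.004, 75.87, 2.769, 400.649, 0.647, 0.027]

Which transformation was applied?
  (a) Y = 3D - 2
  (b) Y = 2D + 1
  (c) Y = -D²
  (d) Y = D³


Checking option (d) Y = D³:
  D = 0.157 -> Y = 0.004 ✓
  D = 4.233 -> Y = 75.87 ✓
  D = 1.404 -> Y = 2.769 ✓
All samples match this transformation.

(d) D³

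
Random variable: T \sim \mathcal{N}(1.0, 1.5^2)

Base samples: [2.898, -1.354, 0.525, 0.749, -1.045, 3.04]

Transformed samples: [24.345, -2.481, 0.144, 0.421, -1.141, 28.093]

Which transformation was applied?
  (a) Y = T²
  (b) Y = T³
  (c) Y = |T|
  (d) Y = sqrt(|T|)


Checking option (b) Y = T³:
  T = 2.898 -> Y = 24.345 ✓
  T = -1.354 -> Y = -2.481 ✓
  T = 0.525 -> Y = 0.144 ✓
All samples match this transformation.

(b) T³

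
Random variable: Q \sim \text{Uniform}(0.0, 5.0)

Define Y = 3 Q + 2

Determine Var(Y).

For Y = aQ + b: Var(Y) = a² * Var(Q)
Var(Q) = (5 - 0)^2/12 = 2.0833333
Var(Y) = 3² * 2.0833333 = 9 * 2.0833333 = 18.75

18.75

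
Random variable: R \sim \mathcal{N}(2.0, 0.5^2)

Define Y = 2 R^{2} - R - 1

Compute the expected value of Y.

E[Y] = 2*E[R²] - 1*E[R] - 1
E[R] = 2
E[R²] = Var(R) + (E[R])² = 0.25 + 4 = 4.25
E[Y] = 2*4.25 - 1*2 - 1 = 5.5

5.5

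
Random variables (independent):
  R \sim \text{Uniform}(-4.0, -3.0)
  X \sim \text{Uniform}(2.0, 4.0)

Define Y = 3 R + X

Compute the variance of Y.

For independent RVs: Var(aX + bY) = a²Var(X) + b²Var(Y)
Var(R) = 0.083333333
Var(X) = 0.33333333
Var(Y) = 3²*0.083333333 + 1²*0.33333333
= 9*0.083333333 + 1*0.33333333 = 1.0833333

1.0833333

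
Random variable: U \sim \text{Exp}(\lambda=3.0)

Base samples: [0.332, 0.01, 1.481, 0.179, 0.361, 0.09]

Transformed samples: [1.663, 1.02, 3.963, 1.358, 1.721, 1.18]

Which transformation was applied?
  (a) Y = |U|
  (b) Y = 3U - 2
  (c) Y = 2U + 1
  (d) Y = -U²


Checking option (c) Y = 2U + 1:
  U = 0.332 -> Y = 1.663 ✓
  U = 0.01 -> Y = 1.02 ✓
  U = 1.481 -> Y = 3.963 ✓
All samples match this transformation.

(c) 2U + 1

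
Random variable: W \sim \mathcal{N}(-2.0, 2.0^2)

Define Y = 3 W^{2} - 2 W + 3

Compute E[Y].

E[Y] = 3*E[W²] - 2*E[W] + 3
E[W] = -2
E[W²] = Var(W) + (E[W])² = 4 + 4 = 8
E[Y] = 3*8 - 2*(-2) + 3 = 31

31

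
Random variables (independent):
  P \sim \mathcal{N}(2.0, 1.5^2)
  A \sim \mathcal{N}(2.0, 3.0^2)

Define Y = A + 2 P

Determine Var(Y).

For independent RVs: Var(aX + bY) = a²Var(X) + b²Var(Y)
Var(P) = 2.25
Var(A) = 9
Var(Y) = 2²*2.25 + 1²*9
= 4*2.25 + 1*9 = 18

18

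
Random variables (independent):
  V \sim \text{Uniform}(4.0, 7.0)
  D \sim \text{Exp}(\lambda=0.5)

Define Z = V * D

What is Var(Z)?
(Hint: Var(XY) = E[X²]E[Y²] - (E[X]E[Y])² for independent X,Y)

Var(XY) = E[X²]E[Y²] - (E[X]E[Y])²
E[V] = 5.5, Var(V) = 0.75
E[D] = 2, Var(D) = 4
E[V²] = 0.75 + 5.5² = 31
E[D²] = 4 + 2² = 8
Var(Z) = 31*8 - (5.5*2)²
= 248 - 121 = 127

127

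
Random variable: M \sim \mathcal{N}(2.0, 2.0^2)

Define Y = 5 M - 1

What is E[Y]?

For Y = 5M - 1:
E[Y] = 5 * E[M] - 1
E[M] = 2.0 = 2
E[Y] = 5 * 2 - 1 = 9

9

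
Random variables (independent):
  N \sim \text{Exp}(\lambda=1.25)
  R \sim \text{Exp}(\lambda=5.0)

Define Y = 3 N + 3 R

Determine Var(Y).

For independent RVs: Var(aX + bY) = a²Var(X) + b²Var(Y)
Var(N) = 0.64
Var(R) = 0.04
Var(Y) = 3²*0.64 + 3²*0.04
= 9*0.64 + 9*0.04 = 6.12

6.12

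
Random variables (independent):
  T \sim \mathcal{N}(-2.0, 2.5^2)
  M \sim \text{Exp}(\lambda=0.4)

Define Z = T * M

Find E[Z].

For independent RVs: E[XY] = E[X]*E[Y]
E[T] = -2
E[M] = 2.5
E[Z] = -2 * 2.5 = -5

-5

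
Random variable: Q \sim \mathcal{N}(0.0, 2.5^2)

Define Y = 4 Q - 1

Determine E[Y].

For Y = 4Q - 1:
E[Y] = 4 * E[Q] - 1
E[Q] = 0.0 = 0
E[Y] = 4 * 0 - 1 = -1

-1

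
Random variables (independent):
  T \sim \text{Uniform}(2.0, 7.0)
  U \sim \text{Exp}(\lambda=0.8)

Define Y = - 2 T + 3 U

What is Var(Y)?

For independent RVs: Var(aX + bY) = a²Var(X) + b²Var(Y)
Var(T) = 2.0833333
Var(U) = 1.5625
Var(Y) = (-2)²*2.0833333 + 3²*1.5625
= 4*2.0833333 + 9*1.5625 = 22.395833

22.395833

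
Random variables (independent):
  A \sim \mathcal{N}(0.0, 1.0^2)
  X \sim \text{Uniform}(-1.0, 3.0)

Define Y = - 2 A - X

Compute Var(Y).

For independent RVs: Var(aX + bY) = a²Var(X) + b²Var(Y)
Var(A) = 1
Var(X) = 1.3333333
Var(Y) = (-2)²*1 + (-1)²*1.3333333
= 4*1 + 1*1.3333333 = 5.3333333

5.3333333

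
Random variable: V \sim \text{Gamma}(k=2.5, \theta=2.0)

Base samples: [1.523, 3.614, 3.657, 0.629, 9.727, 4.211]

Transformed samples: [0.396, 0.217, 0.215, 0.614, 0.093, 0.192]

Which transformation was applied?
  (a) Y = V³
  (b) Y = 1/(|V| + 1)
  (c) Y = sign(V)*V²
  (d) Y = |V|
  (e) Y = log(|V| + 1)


Checking option (b) Y = 1/(|V| + 1):
  V = 1.523 -> Y = 0.396 ✓
  V = 3.614 -> Y = 0.217 ✓
  V = 3.657 -> Y = 0.215 ✓
All samples match this transformation.

(b) 1/(|V| + 1)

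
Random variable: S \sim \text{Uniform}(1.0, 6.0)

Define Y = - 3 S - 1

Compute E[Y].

For Y = -3S - 1:
E[Y] = -3 * E[S] - 1
E[S] = (1 + 6)/2 = 3.5
E[Y] = -3 * 3.5 - 1 = -11.5

-11.5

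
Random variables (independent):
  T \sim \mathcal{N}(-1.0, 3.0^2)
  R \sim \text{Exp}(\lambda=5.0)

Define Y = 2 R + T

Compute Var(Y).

For independent RVs: Var(aX + bY) = a²Var(X) + b²Var(Y)
Var(T) = 9
Var(R) = 0.04
Var(Y) = 1²*9 + 2²*0.04
= 1*9 + 4*0.04 = 9.16

9.16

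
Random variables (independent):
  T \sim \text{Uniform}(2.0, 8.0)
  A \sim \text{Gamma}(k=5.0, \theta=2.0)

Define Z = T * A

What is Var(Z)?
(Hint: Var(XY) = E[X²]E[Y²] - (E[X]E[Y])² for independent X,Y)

Var(XY) = E[X²]E[Y²] - (E[X]E[Y])²
E[T] = 5, Var(T) = 3
E[A] = 10, Var(A) = 20
E[T²] = 3 + 5² = 28
E[A²] = 20 + 10² = 120
Var(Z) = 28*120 - (5*10)²
= 3360 - 2500 = 860

860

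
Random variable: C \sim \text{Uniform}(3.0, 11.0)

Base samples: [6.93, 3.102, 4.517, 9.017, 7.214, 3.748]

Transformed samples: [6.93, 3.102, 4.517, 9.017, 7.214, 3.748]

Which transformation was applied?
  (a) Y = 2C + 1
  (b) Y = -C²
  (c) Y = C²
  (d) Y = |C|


Checking option (d) Y = |C|:
  C = 6.93 -> Y = 6.93 ✓
  C = 3.102 -> Y = 3.102 ✓
  C = 4.517 -> Y = 4.517 ✓
All samples match this transformation.

(d) |C|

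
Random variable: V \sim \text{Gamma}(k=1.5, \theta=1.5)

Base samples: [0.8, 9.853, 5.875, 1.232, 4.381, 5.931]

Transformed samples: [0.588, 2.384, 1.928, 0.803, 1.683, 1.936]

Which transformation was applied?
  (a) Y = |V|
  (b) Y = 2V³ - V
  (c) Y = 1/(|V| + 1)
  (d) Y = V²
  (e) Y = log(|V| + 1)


Checking option (e) Y = log(|V| + 1):
  V = 0.8 -> Y = 0.588 ✓
  V = 9.853 -> Y = 2.384 ✓
  V = 5.875 -> Y = 1.928 ✓
All samples match this transformation.

(e) log(|V| + 1)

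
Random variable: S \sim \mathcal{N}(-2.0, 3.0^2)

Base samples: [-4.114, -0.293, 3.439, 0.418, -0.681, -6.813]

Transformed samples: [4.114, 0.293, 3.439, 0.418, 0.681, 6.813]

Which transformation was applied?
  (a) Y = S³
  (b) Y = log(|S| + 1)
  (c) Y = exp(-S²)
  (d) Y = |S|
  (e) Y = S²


Checking option (d) Y = |S|:
  S = -4.114 -> Y = 4.114 ✓
  S = -0.293 -> Y = 0.293 ✓
  S = 3.439 -> Y = 3.439 ✓
All samples match this transformation.

(d) |S|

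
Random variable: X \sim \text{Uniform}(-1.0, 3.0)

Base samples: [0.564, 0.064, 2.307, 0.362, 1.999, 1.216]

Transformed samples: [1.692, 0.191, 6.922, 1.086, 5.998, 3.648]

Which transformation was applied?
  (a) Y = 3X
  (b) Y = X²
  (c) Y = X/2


Checking option (a) Y = 3X:
  X = 0.564 -> Y = 1.692 ✓
  X = 0.064 -> Y = 0.191 ✓
  X = 2.307 -> Y = 6.922 ✓
All samples match this transformation.

(a) 3X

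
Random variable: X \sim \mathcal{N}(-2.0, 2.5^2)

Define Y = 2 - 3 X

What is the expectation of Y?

For Y = -3X + 2:
E[Y] = -3 * E[X] + 2
E[X] = -2.0 = -2
E[Y] = -3 * (-2) + 2 = 8

8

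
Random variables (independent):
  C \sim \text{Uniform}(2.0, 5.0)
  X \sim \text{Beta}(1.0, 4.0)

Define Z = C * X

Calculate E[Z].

For independent RVs: E[XY] = E[X]*E[Y]
E[C] = 3.5
E[X] = 0.2
E[Z] = 3.5 * 0.2 = 0.7

0.7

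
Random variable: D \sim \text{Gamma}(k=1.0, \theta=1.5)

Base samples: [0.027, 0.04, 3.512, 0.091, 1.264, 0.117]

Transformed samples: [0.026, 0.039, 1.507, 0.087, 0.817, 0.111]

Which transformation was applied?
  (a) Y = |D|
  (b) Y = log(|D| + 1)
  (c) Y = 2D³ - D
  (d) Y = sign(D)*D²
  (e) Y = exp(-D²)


Checking option (b) Y = log(|D| + 1):
  D = 0.027 -> Y = 0.026 ✓
  D = 0.04 -> Y = 0.039 ✓
  D = 3.512 -> Y = 1.507 ✓
All samples match this transformation.

(b) log(|D| + 1)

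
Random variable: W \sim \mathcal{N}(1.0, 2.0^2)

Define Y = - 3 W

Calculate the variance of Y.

For Y = aW + b: Var(Y) = a² * Var(W)
Var(W) = 2.0^2 = 4
Var(Y) = (-3)² * 4 = 9 * 4 = 36

36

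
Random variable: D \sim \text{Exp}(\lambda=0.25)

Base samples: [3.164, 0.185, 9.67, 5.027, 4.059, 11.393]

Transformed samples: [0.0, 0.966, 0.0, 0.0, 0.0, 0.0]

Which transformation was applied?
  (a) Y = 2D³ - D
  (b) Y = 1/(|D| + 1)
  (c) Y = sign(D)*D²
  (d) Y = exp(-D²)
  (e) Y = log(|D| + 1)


Checking option (d) Y = exp(-D²):
  D = 3.164 -> Y = 0.0 ✓
  D = 0.185 -> Y = 0.966 ✓
  D = 9.67 -> Y = 0.0 ✓
All samples match this transformation.

(d) exp(-D²)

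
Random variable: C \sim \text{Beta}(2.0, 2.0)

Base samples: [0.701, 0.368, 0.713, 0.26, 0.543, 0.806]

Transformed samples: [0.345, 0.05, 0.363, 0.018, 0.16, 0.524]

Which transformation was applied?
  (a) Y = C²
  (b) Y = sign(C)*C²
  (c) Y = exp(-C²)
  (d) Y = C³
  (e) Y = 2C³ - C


Checking option (d) Y = C³:
  C = 0.701 -> Y = 0.345 ✓
  C = 0.368 -> Y = 0.05 ✓
  C = 0.713 -> Y = 0.363 ✓
All samples match this transformation.

(d) C³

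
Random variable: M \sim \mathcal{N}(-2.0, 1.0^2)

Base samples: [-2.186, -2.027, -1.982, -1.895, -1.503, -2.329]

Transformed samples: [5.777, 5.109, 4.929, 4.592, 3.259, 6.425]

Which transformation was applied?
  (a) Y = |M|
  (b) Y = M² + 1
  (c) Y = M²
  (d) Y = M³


Checking option (b) Y = M² + 1:
  M = -2.186 -> Y = 5.777 ✓
  M = -2.027 -> Y = 5.109 ✓
  M = -1.982 -> Y = 4.929 ✓
All samples match this transformation.

(b) M² + 1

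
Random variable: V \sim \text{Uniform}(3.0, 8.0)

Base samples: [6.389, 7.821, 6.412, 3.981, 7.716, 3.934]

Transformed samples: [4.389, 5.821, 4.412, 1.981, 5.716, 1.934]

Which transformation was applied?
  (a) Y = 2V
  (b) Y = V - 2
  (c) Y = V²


Checking option (b) Y = V - 2:
  V = 6.389 -> Y = 4.389 ✓
  V = 7.821 -> Y = 5.821 ✓
  V = 6.412 -> Y = 4.412 ✓
All samples match this transformation.

(b) V - 2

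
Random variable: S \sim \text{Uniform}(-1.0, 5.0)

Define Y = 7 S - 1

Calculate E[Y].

For Y = 7S - 1:
E[Y] = 7 * E[S] - 1
E[S] = (-1 + 5)/2 = 2
E[Y] = 7 * 2 - 1 = 13

13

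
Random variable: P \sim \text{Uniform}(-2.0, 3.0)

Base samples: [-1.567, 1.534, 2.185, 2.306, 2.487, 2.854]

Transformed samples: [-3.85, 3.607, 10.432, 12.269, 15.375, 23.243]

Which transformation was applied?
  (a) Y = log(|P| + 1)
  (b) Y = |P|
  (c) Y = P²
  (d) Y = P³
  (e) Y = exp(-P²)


Checking option (d) Y = P³:
  P = -1.567 -> Y = -3.85 ✓
  P = 1.534 -> Y = 3.607 ✓
  P = 2.185 -> Y = 10.432 ✓
All samples match this transformation.

(d) P³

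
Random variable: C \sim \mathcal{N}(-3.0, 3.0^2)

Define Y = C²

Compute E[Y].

E[C²] = Var(C) + (E[C])² = 9 + 9 = 18

18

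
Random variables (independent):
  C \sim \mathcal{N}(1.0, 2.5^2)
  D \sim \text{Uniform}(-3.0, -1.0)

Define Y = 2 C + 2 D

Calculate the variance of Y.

For independent RVs: Var(aX + bY) = a²Var(X) + b²Var(Y)
Var(C) = 6.25
Var(D) = 0.33333333
Var(Y) = 2²*6.25 + 2²*0.33333333
= 4*6.25 + 4*0.33333333 = 26.333333

26.333333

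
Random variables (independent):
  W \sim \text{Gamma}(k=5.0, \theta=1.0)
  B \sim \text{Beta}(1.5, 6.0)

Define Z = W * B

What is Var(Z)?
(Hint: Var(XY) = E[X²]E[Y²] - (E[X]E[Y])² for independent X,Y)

Var(XY) = E[X²]E[Y²] - (E[X]E[Y])²
E[W] = 5, Var(W) = 5
E[B] = 0.2, Var(B) = 0.018823529
E[W²] = 5 + 5² = 30
E[B²] = 0.018823529 + 0.2² = 0.058823529
Var(Z) = 30*0.058823529 - (5*0.2)²
= 1.7647059 - 1 = 0.76470588

0.76470588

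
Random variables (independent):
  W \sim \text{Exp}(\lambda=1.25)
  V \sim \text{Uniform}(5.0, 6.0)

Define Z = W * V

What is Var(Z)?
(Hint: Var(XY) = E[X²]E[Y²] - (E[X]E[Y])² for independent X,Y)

Var(XY) = E[X²]E[Y²] - (E[X]E[Y])²
E[W] = 0.8, Var(W) = 0.64
E[V] = 5.5, Var(V) = 0.083333333
E[W²] = 0.64 + 0.8² = 1.28
E[V²] = 0.083333333 + 5.5² = 30.333333
Var(Z) = 1.28*30.333333 - (0.8*5.5)²
= 38.826667 - 19.36 = 19.466667

19.466667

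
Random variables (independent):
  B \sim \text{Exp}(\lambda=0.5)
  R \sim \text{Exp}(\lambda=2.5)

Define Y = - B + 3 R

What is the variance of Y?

For independent RVs: Var(aX + bY) = a²Var(X) + b²Var(Y)
Var(B) = 4
Var(R) = 0.16
Var(Y) = (-1)²*4 + 3²*0.16
= 1*4 + 9*0.16 = 5.44

5.44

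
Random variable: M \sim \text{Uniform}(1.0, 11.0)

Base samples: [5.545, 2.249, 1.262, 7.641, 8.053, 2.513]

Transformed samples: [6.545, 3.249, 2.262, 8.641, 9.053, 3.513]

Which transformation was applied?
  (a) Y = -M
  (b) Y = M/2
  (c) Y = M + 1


Checking option (c) Y = M + 1:
  M = 5.545 -> Y = 6.545 ✓
  M = 2.249 -> Y = 3.249 ✓
  M = 1.262 -> Y = 2.262 ✓
All samples match this transformation.

(c) M + 1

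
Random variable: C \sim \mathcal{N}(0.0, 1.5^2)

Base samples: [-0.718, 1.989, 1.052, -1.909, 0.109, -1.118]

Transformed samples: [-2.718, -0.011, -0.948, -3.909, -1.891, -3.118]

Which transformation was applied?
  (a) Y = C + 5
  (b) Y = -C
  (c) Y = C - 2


Checking option (c) Y = C - 2:
  C = -0.718 -> Y = -2.718 ✓
  C = 1.989 -> Y = -0.011 ✓
  C = 1.052 -> Y = -0.948 ✓
All samples match this transformation.

(c) C - 2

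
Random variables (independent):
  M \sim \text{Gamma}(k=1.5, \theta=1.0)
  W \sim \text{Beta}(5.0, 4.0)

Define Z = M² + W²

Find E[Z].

E[Z] = E[M²] + E[W²]
E[M²] = Var(M) + E[M]² = 1.5 + 2.25 = 3.75
E[W²] = Var(W) + E[W]² = 0.024691358 + 0.30864198 = 0.33333333
E[Z] = 3.75 + 0.33333333 = 4.0833333

4.0833333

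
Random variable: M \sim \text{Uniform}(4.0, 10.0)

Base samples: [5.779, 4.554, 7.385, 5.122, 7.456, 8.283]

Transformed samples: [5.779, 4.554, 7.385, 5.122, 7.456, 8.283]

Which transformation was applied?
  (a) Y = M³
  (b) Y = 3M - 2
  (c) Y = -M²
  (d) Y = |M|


Checking option (d) Y = |M|:
  M = 5.779 -> Y = 5.779 ✓
  M = 4.554 -> Y = 4.554 ✓
  M = 7.385 -> Y = 7.385 ✓
All samples match this transformation.

(d) |M|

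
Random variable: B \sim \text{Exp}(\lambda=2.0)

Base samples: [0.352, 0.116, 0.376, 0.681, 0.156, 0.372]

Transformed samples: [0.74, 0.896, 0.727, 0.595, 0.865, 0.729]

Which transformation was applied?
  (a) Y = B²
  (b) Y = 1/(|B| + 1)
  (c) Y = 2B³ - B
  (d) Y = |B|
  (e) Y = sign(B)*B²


Checking option (b) Y = 1/(|B| + 1):
  B = 0.352 -> Y = 0.74 ✓
  B = 0.116 -> Y = 0.896 ✓
  B = 0.376 -> Y = 0.727 ✓
All samples match this transformation.

(b) 1/(|B| + 1)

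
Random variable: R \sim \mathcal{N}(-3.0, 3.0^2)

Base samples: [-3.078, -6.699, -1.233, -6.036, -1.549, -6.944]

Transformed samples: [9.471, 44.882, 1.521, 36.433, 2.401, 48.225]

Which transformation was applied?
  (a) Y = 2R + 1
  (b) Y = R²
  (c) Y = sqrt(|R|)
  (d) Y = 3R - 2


Checking option (b) Y = R²:
  R = -3.078 -> Y = 9.471 ✓
  R = -6.699 -> Y = 44.882 ✓
  R = -1.233 -> Y = 1.521 ✓
All samples match this transformation.

(b) R²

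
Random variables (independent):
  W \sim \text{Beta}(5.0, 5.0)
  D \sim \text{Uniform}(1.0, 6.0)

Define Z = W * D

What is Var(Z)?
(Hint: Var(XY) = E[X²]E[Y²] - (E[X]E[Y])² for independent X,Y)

Var(XY) = E[X²]E[Y²] - (E[X]E[Y])²
E[W] = 0.5, Var(W) = 0.022727273
E[D] = 3.5, Var(D) = 2.0833333
E[W²] = 0.022727273 + 0.5² = 0.27272727
E[D²] = 2.0833333 + 3.5² = 14.333333
Var(Z) = 0.27272727*14.333333 - (0.5*3.5)²
= 3.9090909 - 3.0625 = 0.84659091

0.84659091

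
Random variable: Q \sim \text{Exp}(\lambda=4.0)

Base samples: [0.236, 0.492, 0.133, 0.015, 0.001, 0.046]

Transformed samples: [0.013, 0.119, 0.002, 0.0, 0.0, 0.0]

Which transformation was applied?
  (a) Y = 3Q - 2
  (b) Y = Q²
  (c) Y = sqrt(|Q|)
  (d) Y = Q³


Checking option (d) Y = Q³:
  Q = 0.236 -> Y = 0.013 ✓
  Q = 0.492 -> Y = 0.119 ✓
  Q = 0.133 -> Y = 0.002 ✓
All samples match this transformation.

(d) Q³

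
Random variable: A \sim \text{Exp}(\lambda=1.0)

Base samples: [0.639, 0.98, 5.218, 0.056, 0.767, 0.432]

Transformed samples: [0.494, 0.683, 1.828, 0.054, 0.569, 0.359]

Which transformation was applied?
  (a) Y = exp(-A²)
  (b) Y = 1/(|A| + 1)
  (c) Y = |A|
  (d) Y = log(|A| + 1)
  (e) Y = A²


Checking option (d) Y = log(|A| + 1):
  A = 0.639 -> Y = 0.494 ✓
  A = 0.98 -> Y = 0.683 ✓
  A = 5.218 -> Y = 1.828 ✓
All samples match this transformation.

(d) log(|A| + 1)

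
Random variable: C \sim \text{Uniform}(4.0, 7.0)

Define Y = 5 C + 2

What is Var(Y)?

For Y = aC + b: Var(Y) = a² * Var(C)
Var(C) = (7 - 4)^2/12 = 0.75
Var(Y) = 5² * 0.75 = 25 * 0.75 = 18.75

18.75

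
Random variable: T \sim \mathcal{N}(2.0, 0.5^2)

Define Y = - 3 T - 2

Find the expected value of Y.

For Y = -3T - 2:
E[Y] = -3 * E[T] - 2
E[T] = 2.0 = 2
E[Y] = -3 * 2 - 2 = -8

-8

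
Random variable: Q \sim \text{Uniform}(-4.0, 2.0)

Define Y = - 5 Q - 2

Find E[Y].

For Y = -5Q - 2:
E[Y] = -5 * E[Q] - 2
E[Q] = (-4 + 2)/2 = -1
E[Y] = -5 * (-1) - 2 = 3

3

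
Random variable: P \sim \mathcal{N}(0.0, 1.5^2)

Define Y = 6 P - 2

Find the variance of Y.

For Y = aP + b: Var(Y) = a² * Var(P)
Var(P) = 1.5^2 = 2.25
Var(Y) = 6² * 2.25 = 36 * 2.25 = 81

81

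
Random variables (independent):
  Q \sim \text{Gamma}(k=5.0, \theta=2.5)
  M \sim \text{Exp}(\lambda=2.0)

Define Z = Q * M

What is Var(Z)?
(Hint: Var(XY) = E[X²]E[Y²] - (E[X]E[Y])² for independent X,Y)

Var(XY) = E[X²]E[Y²] - (E[X]E[Y])²
E[Q] = 12.5, Var(Q) = 31.25
E[M] = 0.5, Var(M) = 0.25
E[Q²] = 31.25 + 12.5² = 187.5
E[M²] = 0.25 + 0.5² = 0.5
Var(Z) = 187.5*0.5 - (12.5*0.5)²
= 93.75 - 39.0625 = 54.6875

54.6875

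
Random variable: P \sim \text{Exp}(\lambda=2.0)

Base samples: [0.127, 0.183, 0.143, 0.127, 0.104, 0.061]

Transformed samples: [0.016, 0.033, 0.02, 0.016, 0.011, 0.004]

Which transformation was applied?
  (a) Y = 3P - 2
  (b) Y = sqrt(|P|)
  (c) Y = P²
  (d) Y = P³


Checking option (c) Y = P²:
  P = 0.127 -> Y = 0.016 ✓
  P = 0.183 -> Y = 0.033 ✓
  P = 0.143 -> Y = 0.02 ✓
All samples match this transformation.

(c) P²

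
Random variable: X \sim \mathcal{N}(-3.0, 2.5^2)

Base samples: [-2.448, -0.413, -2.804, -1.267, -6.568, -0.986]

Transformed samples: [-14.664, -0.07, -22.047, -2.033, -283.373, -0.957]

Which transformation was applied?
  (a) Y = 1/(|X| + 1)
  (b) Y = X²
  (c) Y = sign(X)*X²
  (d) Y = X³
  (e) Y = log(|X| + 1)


Checking option (d) Y = X³:
  X = -2.448 -> Y = -14.664 ✓
  X = -0.413 -> Y = -0.07 ✓
  X = -2.804 -> Y = -22.047 ✓
All samples match this transformation.

(d) X³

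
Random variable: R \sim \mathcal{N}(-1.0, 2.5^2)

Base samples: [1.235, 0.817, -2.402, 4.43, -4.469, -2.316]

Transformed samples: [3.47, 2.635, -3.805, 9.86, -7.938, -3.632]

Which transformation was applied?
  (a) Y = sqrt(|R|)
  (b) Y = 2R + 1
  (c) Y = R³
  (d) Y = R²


Checking option (b) Y = 2R + 1:
  R = 1.235 -> Y = 3.47 ✓
  R = 0.817 -> Y = 2.635 ✓
  R = -2.402 -> Y = -3.805 ✓
All samples match this transformation.

(b) 2R + 1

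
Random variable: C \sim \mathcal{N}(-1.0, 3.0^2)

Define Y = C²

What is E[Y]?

Using E[X²] = Var(X) + (E[X])²:
E[C] = -1
Var(C) = 3.0^2 = 9
E[C²] = 9 + (-1)² = 9 + 1 = 10

10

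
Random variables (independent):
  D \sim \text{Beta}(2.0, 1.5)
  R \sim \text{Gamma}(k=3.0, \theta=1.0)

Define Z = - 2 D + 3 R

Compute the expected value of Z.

E[Z] = -2*E[D] + 3*E[R]
E[D] = 0.57142857
E[R] = 3
E[Z] = -2*0.57142857 + 3*3 = 7.8571429

7.8571429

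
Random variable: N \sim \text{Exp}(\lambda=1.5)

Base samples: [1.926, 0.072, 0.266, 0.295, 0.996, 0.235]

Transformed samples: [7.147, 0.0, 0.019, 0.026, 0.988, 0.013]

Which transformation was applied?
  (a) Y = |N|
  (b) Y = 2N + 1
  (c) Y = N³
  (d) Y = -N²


Checking option (c) Y = N³:
  N = 1.926 -> Y = 7.147 ✓
  N = 0.072 -> Y = 0.0 ✓
  N = 0.266 -> Y = 0.019 ✓
All samples match this transformation.

(c) N³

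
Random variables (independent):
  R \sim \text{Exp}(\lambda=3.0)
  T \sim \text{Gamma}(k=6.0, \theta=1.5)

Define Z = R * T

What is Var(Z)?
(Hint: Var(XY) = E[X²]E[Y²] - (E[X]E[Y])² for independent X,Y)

Var(XY) = E[X²]E[Y²] - (E[X]E[Y])²
E[R] = 0.33333333, Var(R) = 0.11111111
E[T] = 9, Var(T) = 13.5
E[R²] = 0.11111111 + 0.33333333² = 0.22222222
E[T²] = 13.5 + 9² = 94.5
Var(Z) = 0.22222222*94.5 - (0.33333333*9)²
= 21 - 9 = 12

12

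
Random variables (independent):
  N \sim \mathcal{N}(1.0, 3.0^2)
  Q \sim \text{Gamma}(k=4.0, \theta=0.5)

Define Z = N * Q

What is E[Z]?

For independent RVs: E[XY] = E[X]*E[Y]
E[N] = 1
E[Q] = 2
E[Z] = 1 * 2 = 2

2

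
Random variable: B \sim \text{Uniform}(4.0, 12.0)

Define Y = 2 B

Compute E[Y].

For Y = 2B:
E[Y] = 2 * E[B]
E[B] = (4 + 12)/2 = 8
E[Y] = 2 * 8 = 16

16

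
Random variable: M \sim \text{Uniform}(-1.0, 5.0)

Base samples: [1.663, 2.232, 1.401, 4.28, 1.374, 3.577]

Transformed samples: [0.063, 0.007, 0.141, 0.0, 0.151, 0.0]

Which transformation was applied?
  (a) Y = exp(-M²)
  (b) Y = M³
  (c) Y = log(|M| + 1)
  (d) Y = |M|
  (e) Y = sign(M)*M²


Checking option (a) Y = exp(-M²):
  M = 1.663 -> Y = 0.063 ✓
  M = 2.232 -> Y = 0.007 ✓
  M = 1.401 -> Y = 0.141 ✓
All samples match this transformation.

(a) exp(-M²)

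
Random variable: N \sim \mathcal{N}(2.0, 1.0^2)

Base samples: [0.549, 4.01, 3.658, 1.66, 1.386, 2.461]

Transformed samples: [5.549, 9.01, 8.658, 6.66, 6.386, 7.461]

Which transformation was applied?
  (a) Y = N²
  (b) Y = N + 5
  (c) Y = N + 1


Checking option (b) Y = N + 5:
  N = 0.549 -> Y = 5.549 ✓
  N = 4.01 -> Y = 9.01 ✓
  N = 3.658 -> Y = 8.658 ✓
All samples match this transformation.

(b) N + 5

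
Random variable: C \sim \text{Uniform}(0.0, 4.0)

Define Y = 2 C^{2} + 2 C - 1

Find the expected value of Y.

E[Y] = 2*E[C²] + 2*E[C] - 1
E[C] = 2
E[C²] = Var(C) + (E[C])² = 1.3333333 + 4 = 5.3333333
E[Y] = 2*5.3333333 + 2*2 - 1 = 13.666667

13.666667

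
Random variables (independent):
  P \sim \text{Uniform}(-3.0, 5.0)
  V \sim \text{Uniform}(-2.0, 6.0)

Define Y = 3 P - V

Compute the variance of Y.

For independent RVs: Var(aX + bY) = a²Var(X) + b²Var(Y)
Var(P) = 5.3333333
Var(V) = 5.3333333
Var(Y) = 3²*5.3333333 + (-1)²*5.3333333
= 9*5.3333333 + 1*5.3333333 = 53.333333

53.333333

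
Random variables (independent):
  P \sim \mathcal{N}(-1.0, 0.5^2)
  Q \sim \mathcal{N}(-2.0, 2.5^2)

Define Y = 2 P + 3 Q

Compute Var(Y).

For independent RVs: Var(aX + bY) = a²Var(X) + b²Var(Y)
Var(P) = 0.25
Var(Q) = 6.25
Var(Y) = 2²*0.25 + 3²*6.25
= 4*0.25 + 9*6.25 = 57.25

57.25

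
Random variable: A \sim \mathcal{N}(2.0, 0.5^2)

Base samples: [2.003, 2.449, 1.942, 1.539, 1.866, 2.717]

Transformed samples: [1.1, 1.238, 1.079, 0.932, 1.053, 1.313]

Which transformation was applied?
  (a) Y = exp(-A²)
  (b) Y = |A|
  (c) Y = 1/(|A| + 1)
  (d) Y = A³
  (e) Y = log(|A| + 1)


Checking option (e) Y = log(|A| + 1):
  A = 2.003 -> Y = 1.1 ✓
  A = 2.449 -> Y = 1.238 ✓
  A = 1.942 -> Y = 1.079 ✓
All samples match this transformation.

(e) log(|A| + 1)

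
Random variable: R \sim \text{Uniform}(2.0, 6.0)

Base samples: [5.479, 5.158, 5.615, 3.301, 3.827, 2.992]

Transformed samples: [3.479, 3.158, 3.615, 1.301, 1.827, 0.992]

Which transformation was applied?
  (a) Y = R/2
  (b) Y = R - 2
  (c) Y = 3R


Checking option (b) Y = R - 2:
  R = 5.479 -> Y = 3.479 ✓
  R = 5.158 -> Y = 3.158 ✓
  R = 5.615 -> Y = 3.615 ✓
All samples match this transformation.

(b) R - 2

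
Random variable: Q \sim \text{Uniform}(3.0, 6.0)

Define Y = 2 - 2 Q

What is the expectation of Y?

For Y = -2Q + 2:
E[Y] = -2 * E[Q] + 2
E[Q] = (3 + 6)/2 = 4.5
E[Y] = -2 * 4.5 + 2 = -7

-7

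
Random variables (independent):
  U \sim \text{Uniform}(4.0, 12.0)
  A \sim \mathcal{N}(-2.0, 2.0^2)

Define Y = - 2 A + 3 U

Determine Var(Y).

For independent RVs: Var(aX + bY) = a²Var(X) + b²Var(Y)
Var(U) = 5.3333333
Var(A) = 4
Var(Y) = 3²*5.3333333 + (-2)²*4
= 9*5.3333333 + 4*4 = 64

64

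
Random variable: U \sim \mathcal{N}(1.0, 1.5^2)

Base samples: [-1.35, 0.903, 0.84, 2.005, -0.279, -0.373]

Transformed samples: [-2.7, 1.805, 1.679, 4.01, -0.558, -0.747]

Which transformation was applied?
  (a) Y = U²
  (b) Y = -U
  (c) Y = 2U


Checking option (c) Y = 2U:
  U = -1.35 -> Y = -2.7 ✓
  U = 0.903 -> Y = 1.805 ✓
  U = 0.84 -> Y = 1.679 ✓
All samples match this transformation.

(c) 2U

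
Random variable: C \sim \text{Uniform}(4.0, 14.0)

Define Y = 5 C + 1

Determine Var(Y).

For Y = aC + b: Var(Y) = a² * Var(C)
Var(C) = (14 - 4)^2/12 = 8.3333333
Var(Y) = 5² * 8.3333333 = 25 * 8.3333333 = 208.33333

208.33333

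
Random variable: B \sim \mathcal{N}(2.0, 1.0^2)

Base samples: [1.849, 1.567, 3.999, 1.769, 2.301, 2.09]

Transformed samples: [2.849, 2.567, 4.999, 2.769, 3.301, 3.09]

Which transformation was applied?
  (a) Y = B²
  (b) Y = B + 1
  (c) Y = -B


Checking option (b) Y = B + 1:
  B = 1.849 -> Y = 2.849 ✓
  B = 1.567 -> Y = 2.567 ✓
  B = 3.999 -> Y = 4.999 ✓
All samples match this transformation.

(b) B + 1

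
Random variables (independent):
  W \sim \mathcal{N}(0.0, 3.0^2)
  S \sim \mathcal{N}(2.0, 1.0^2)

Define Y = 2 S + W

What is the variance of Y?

For independent RVs: Var(aX + bY) = a²Var(X) + b²Var(Y)
Var(W) = 9
Var(S) = 1
Var(Y) = 1²*9 + 2²*1
= 1*9 + 4*1 = 13

13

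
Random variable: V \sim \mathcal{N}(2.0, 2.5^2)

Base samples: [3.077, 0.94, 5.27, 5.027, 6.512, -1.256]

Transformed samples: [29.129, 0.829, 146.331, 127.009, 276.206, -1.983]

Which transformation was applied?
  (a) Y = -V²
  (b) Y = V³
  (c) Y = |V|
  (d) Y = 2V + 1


Checking option (b) Y = V³:
  V = 3.077 -> Y = 29.129 ✓
  V = 0.94 -> Y = 0.829 ✓
  V = 5.27 -> Y = 146.331 ✓
All samples match this transformation.

(b) V³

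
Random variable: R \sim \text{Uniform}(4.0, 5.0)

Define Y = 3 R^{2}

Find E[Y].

E[Y] = 3*E[R²]
E[R] = 4.5
E[R²] = Var(R) + (E[R])² = 0.083333333 + 20.25 = 20.333333
E[Y] = 3*20.333333 = 61

61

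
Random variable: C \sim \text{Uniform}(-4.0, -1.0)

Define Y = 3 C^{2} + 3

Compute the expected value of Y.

E[Y] = 3*E[C²] + 3
E[C] = -2.5
E[C²] = Var(C) + (E[C])² = 0.75 + 6.25 = 7
E[Y] = 3*7 + 3 = 24

24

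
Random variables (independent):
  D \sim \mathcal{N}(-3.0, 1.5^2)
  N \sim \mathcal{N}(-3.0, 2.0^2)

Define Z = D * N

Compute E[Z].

For independent RVs: E[XY] = E[X]*E[Y]
E[D] = -3
E[N] = -3
E[Z] = -3 * (-3) = 9

9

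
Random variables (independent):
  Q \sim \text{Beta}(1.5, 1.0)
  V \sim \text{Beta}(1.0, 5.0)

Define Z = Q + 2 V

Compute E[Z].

E[Z] = 1*E[Q] + 2*E[V]
E[Q] = 0.6
E[V] = 0.16666667
E[Z] = 1*0.6 + 2*0.16666667 = 0.93333333

0.93333333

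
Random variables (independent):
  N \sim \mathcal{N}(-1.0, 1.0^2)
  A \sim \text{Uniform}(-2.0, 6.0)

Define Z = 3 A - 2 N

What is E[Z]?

E[Z] = -2*E[N] + 3*E[A]
E[N] = -1
E[A] = 2
E[Z] = -2*(-1) + 3*2 = 8

8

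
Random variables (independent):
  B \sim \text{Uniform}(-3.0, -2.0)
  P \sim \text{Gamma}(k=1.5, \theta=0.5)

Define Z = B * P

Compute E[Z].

For independent RVs: E[XY] = E[X]*E[Y]
E[B] = -2.5
E[P] = 0.75
E[Z] = -2.5 * 0.75 = -1.875

-1.875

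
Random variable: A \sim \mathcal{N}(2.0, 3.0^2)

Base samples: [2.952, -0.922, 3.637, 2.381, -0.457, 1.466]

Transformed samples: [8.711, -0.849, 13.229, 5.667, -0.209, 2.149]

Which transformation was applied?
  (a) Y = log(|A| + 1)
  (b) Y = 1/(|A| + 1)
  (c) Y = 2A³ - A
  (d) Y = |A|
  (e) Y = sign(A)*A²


Checking option (e) Y = sign(A)*A²:
  A = 2.952 -> Y = 8.711 ✓
  A = -0.922 -> Y = -0.849 ✓
  A = 3.637 -> Y = 13.229 ✓
All samples match this transformation.

(e) sign(A)*A²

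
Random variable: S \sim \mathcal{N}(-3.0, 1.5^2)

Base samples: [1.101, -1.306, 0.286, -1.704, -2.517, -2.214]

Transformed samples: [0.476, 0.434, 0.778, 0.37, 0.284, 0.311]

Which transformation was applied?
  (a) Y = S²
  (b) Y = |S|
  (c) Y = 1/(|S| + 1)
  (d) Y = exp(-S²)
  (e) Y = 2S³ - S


Checking option (c) Y = 1/(|S| + 1):
  S = 1.101 -> Y = 0.476 ✓
  S = -1.306 -> Y = 0.434 ✓
  S = 0.286 -> Y = 0.778 ✓
All samples match this transformation.

(c) 1/(|S| + 1)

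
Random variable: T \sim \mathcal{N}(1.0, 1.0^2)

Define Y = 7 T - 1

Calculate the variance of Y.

For Y = aT + b: Var(Y) = a² * Var(T)
Var(T) = 1.0^2 = 1
Var(Y) = 7² * 1 = 49 * 1 = 49

49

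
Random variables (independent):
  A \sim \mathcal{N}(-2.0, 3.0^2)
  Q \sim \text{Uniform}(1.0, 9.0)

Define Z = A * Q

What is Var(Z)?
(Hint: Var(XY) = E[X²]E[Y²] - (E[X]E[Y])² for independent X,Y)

Var(XY) = E[X²]E[Y²] - (E[X]E[Y])²
E[A] = -2, Var(A) = 9
E[Q] = 5, Var(Q) = 5.3333333
E[A²] = 9 + (-2)² = 13
E[Q²] = 5.3333333 + 5² = 30.333333
Var(Z) = 13*30.333333 - (-2*5)²
= 394.33333 - 100 = 294.33333

294.33333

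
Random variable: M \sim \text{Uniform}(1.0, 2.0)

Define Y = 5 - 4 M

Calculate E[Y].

For Y = -4M + 5:
E[Y] = -4 * E[M] + 5
E[M] = (1 + 2)/2 = 1.5
E[Y] = -4 * 1.5 + 5 = -1

-1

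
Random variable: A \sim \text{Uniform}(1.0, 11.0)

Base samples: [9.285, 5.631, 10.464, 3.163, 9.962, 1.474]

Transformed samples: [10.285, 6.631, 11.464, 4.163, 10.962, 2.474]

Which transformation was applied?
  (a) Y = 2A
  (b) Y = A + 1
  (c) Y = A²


Checking option (b) Y = A + 1:
  A = 9.285 -> Y = 10.285 ✓
  A = 5.631 -> Y = 6.631 ✓
  A = 10.464 -> Y = 11.464 ✓
All samples match this transformation.

(b) A + 1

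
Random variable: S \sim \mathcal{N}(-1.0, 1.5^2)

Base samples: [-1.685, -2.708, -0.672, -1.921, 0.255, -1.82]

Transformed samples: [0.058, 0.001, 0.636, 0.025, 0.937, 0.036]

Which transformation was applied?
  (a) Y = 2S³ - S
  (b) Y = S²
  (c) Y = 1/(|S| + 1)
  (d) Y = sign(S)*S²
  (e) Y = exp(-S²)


Checking option (e) Y = exp(-S²):
  S = -1.685 -> Y = 0.058 ✓
  S = -2.708 -> Y = 0.001 ✓
  S = -0.672 -> Y = 0.636 ✓
All samples match this transformation.

(e) exp(-S²)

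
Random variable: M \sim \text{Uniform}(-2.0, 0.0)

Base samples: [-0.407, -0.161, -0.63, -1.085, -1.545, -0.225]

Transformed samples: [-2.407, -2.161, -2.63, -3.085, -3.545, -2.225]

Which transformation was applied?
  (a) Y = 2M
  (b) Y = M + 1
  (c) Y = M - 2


Checking option (c) Y = M - 2:
  M = -0.407 -> Y = -2.407 ✓
  M = -0.161 -> Y = -2.161 ✓
  M = -0.63 -> Y = -2.63 ✓
All samples match this transformation.

(c) M - 2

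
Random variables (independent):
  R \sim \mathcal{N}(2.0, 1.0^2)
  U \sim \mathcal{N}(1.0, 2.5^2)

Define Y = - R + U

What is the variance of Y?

For independent RVs: Var(aX + bY) = a²Var(X) + b²Var(Y)
Var(R) = 1
Var(U) = 6.25
Var(Y) = (-1)²*1 + 1²*6.25
= 1*1 + 1*6.25 = 7.25

7.25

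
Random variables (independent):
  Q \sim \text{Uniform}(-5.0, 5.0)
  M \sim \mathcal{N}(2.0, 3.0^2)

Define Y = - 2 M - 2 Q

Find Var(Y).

For independent RVs: Var(aX + bY) = a²Var(X) + b²Var(Y)
Var(Q) = 8.3333333
Var(M) = 9
Var(Y) = (-2)²*8.3333333 + (-2)²*9
= 4*8.3333333 + 4*9 = 69.333333

69.333333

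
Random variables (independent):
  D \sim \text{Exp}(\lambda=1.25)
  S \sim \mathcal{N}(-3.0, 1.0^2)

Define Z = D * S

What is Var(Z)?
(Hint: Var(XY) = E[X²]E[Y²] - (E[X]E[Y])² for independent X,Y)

Var(XY) = E[X²]E[Y²] - (E[X]E[Y])²
E[D] = 0.8, Var(D) = 0.64
E[S] = -3, Var(S) = 1
E[D²] = 0.64 + 0.8² = 1.28
E[S²] = 1 + (-3)² = 10
Var(Z) = 1.28*10 - (0.8*(-3))²
= 12.8 - 5.76 = 7.04

7.04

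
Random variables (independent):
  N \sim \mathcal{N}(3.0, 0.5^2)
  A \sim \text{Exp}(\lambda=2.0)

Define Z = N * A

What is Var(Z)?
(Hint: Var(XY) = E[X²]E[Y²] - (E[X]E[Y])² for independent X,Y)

Var(XY) = E[X²]E[Y²] - (E[X]E[Y])²
E[N] = 3, Var(N) = 0.25
E[A] = 0.5, Var(A) = 0.25
E[N²] = 0.25 + 3² = 9.25
E[A²] = 0.25 + 0.5² = 0.5
Var(Z) = 9.25*0.5 - (3*0.5)²
= 4.625 - 2.25 = 2.375

2.375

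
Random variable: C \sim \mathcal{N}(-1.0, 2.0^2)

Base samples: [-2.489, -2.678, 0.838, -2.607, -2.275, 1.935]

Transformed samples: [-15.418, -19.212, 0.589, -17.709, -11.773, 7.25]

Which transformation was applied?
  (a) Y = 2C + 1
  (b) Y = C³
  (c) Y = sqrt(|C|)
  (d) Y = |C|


Checking option (b) Y = C³:
  C = -2.489 -> Y = -15.418 ✓
  C = -2.678 -> Y = -19.212 ✓
  C = 0.838 -> Y = 0.589 ✓
All samples match this transformation.

(b) C³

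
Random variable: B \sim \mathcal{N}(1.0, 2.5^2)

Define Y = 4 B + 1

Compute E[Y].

For Y = 4B + 1:
E[Y] = 4 * E[B] + 1
E[B] = 1.0 = 1
E[Y] = 4 * 1 + 1 = 5

5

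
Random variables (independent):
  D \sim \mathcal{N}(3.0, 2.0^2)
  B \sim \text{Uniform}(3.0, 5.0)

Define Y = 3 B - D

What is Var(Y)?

For independent RVs: Var(aX + bY) = a²Var(X) + b²Var(Y)
Var(D) = 4
Var(B) = 0.33333333
Var(Y) = (-1)²*4 + 3²*0.33333333
= 1*4 + 9*0.33333333 = 7

7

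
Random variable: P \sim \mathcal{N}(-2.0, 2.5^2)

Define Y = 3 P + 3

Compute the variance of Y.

For Y = aP + b: Var(Y) = a² * Var(P)
Var(P) = 2.5^2 = 6.25
Var(Y) = 3² * 6.25 = 9 * 6.25 = 56.25

56.25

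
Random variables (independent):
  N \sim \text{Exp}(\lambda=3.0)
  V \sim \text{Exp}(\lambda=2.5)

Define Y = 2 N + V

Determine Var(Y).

For independent RVs: Var(aX + bY) = a²Var(X) + b²Var(Y)
Var(N) = 0.11111111
Var(V) = 0.16
Var(Y) = 2²*0.11111111 + 1²*0.16
= 4*0.11111111 + 1*0.16 = 0.60444444

0.60444444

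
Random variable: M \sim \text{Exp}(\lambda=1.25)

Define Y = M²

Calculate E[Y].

Using E[X²] = Var(X) + (E[X])²:
E[M] = 0.8
Var(M) = 1/1.25^2 = 0.64
E[M²] = 0.64 + 0.8² = 0.64 + 0.64 = 1.28

1.28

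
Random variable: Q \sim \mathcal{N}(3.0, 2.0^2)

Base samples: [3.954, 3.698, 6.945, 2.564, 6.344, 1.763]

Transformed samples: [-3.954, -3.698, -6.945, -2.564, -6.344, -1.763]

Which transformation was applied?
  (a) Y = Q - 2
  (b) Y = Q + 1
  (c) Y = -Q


Checking option (c) Y = -Q:
  Q = 3.954 -> Y = -3.954 ✓
  Q = 3.698 -> Y = -3.698 ✓
  Q = 6.945 -> Y = -6.945 ✓
All samples match this transformation.

(c) -Q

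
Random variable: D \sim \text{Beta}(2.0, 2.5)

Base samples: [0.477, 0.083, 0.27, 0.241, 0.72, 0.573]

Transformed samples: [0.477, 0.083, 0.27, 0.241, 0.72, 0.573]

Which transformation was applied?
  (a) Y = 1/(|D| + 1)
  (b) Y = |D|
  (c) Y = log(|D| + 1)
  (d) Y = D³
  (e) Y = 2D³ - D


Checking option (b) Y = |D|:
  D = 0.477 -> Y = 0.477 ✓
  D = 0.083 -> Y = 0.083 ✓
  D = 0.27 -> Y = 0.27 ✓
All samples match this transformation.

(b) |D|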